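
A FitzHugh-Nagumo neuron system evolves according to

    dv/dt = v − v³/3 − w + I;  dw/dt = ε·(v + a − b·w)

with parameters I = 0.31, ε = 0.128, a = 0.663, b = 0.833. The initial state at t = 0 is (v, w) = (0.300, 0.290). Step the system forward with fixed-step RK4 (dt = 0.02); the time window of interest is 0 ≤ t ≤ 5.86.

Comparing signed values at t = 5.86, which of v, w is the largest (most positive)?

largest component: w

t=0.000: state=(0.300, 0.290)
step 1 (dt=0.02): k1=(0.311, 0.092), k2=(0.313, 0.093), k3=(0.313, 0.093), k4=(0.315, 0.093); state += dt/6·(k1+2k2+2k3+k4)
t=0.020: state=(0.306, 0.292)
t=0.040: state=(0.313, 0.294)
t=0.060: state=(0.319, 0.296)
continuing one RK4 step at a time; state shown every 10 steps (Δt=0.2):
t=0.200: state=(0.366, 0.309)
t=0.400: state=(0.440, 0.330)
t=0.600: state=(0.523, 0.352)
t=0.800: state=(0.614, 0.375)
t=1.000: state=(0.711, 0.401)
t=1.200: state=(0.813, 0.429)
t=1.400: state=(0.916, 0.458)
t=1.600: state=(1.016, 0.490)
t=1.800: state=(1.109, 0.523)
t=2.000: state=(1.191, 0.558)
t=2.200: state=(1.260, 0.594)
t=2.400: state=(1.315, 0.631)
t=2.600: state=(1.355, 0.668)
t=2.800: state=(1.382, 0.706)
t=3.000: state=(1.398, 0.743)
t=3.200: state=(1.404, 0.780)
t=3.400: state=(1.403, 0.816)
t=3.600: state=(1.396, 0.851)
t=3.800: state=(1.383, 0.885)
t=4.000: state=(1.366, 0.918)
t=4.200: state=(1.347, 0.949)
t=4.400: state=(1.324, 0.980)
t=4.600: state=(1.299, 1.009)
t=4.800: state=(1.272, 1.037)
t=5.000: state=(1.242, 1.064)
t=5.200: state=(1.211, 1.090)
t=5.400: state=(1.178, 1.114)
t=5.600: state=(1.143, 1.136)
t=5.800: state=(1.106, 1.158)
t=5.860: state=(1.094, 1.164)
compare at T: v=1.094, w=1.164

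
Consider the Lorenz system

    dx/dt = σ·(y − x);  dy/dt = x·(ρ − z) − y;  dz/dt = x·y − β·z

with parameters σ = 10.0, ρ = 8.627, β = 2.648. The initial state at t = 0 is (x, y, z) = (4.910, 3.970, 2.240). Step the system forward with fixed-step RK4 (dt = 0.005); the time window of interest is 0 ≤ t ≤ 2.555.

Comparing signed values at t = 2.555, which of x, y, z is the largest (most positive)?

t=0.000: state=(4.910, 3.970, 2.240)
step 1 (dt=0.005): k1=(-9.400, 27.390, 13.561), k2=(-8.480, 27.006, 13.713), k3=(-8.513, 27.020, 13.716), k4=(-7.623, 26.649, 13.868); state += dt/6·(k1+2k2+2k3+k4)
t=0.005: state=(4.867, 4.105, 2.309)
t=0.010: state=(4.834, 4.237, 2.379)
t=0.015: state=(4.808, 4.365, 2.450)
continuing one RK4 step at a time; state shown every 20 steps (Δt=0.1):
t=0.100: state=(5.176, 6.183, 3.959)
t=0.200: state=(6.339, 7.440, 6.572)
t=0.300: state=(6.996, 7.071, 9.444)
t=0.400: state=(6.418, 5.270, 10.953)
t=0.500: state=(5.014, 3.529, 10.582)
t=0.600: state=(3.704, 2.638, 9.258)
t=0.700: state=(2.923, 2.413, 7.814)
t=0.800: state=(2.641, 2.562, 6.590)
t=0.900: state=(2.725, 2.956, 5.699)
t=1.000: state=(3.083, 3.560, 5.202)
t=1.100: state=(3.663, 4.336, 5.165)
t=1.200: state=(4.397, 5.168, 5.662)
t=1.300: state=(5.137, 5.802, 6.676)
t=1.400: state=(5.634, 5.919, 7.945)
t=1.500: state=(5.659, 5.425, 8.949)
t=1.600: state=(5.220, 4.624, 9.274)
t=1.700: state=(4.577, 3.939, 8.942)
t=1.800: state=(4.020, 3.568, 8.258)
t=1.900: state=(3.696, 3.500, 7.518)
t=2.000: state=(3.622, 3.664, 6.909)
t=2.100: state=(3.762, 3.990, 6.538)
t=2.200: state=(4.058, 4.411, 6.461)
t=2.300: state=(4.438, 4.828, 6.691)
t=2.400: state=(4.802, 5.120, 7.169)
t=2.500: state=(5.038, 5.179, 7.747)
t=2.555: state=(5.082, 5.100, 8.031)
compare at T: x=5.082, y=5.100, z=8.031

largest component: z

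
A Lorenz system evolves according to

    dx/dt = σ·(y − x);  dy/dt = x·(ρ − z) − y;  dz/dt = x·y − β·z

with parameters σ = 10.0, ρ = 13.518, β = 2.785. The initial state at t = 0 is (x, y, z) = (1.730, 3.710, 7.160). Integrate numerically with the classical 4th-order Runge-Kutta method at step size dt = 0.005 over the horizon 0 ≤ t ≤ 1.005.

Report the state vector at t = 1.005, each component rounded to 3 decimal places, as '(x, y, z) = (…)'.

t=0.000: state=(1.730, 3.710, 7.160)
step 1 (dt=0.005): k1=(19.800, 7.289, -13.522), k2=(19.487, 7.646, -13.212), k3=(19.504, 7.639, -13.216), k4=(19.207, 7.992, -12.907); state += dt/6·(k1+2k2+2k3+k4)
t=0.005: state=(1.827, 3.748, 7.094)
t=0.010: state=(1.922, 3.790, 7.031)
t=0.015: state=(2.014, 3.835, 6.971)
continuing one RK4 step at a time; state shown every 10 steps (Δt=0.05):
t=0.050: state=(2.612, 4.241, 6.636)
t=0.100: state=(3.420, 5.067, 6.431)
t=0.150: state=(4.289, 6.140, 6.606)
t=0.200: state=(5.278, 7.381, 7.263)
t=0.250: state=(6.375, 8.629, 8.511)
t=0.300: state=(7.483, 9.592, 10.379)
t=0.350: state=(8.404, 9.892, 12.687)
t=0.400: state=(8.886, 9.260, 14.954)
t=0.450: state=(8.743, 7.805, 16.557)
t=0.500: state=(7.996, 6.027, 17.115)
t=0.550: state=(6.876, 4.475, 16.702)
t=0.600: state=(5.690, 3.426, 15.674)
t=0.650: state=(4.667, 2.872, 14.385)
t=0.700: state=(3.912, 2.687, 13.063)
t=0.750: state=(3.436, 2.747, 11.824)
t=0.800: state=(3.209, 2.977, 10.726)
t=0.850: state=(3.191, 3.340, 9.800)
t=0.900: state=(3.350, 3.829, 9.071)
t=0.950: state=(3.666, 4.448, 8.568)
t=1.000: state=(4.129, 5.197, 8.331)
t=1.005: state=(4.183, 5.279, 8.324)

(x, y, z) = (4.183, 5.279, 8.324)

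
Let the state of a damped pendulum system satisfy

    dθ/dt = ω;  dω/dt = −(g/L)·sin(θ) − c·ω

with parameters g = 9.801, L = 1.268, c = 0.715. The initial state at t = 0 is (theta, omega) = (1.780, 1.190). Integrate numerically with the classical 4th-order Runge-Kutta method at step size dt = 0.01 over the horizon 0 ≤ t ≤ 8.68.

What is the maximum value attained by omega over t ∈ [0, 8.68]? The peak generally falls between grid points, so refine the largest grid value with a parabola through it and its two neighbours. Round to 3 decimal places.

max omega = 2.369

t=0.000: state=(1.780, 1.190)
step 1 (dt=0.01): k1=(1.190, -8.412), k2=(1.148, -8.372), k3=(1.148, -8.373), k4=(1.106, -8.333); state += dt/6·(k1+2k2+2k3+k4)
t=0.010: state=(1.791, 1.106)
t=0.020: state=(1.802, 1.023)
t=0.030: state=(1.812, 0.941)
continuing one RK4 step at a time; state shown every 50 steps (Δt=0.5):
t=0.500: state=(1.447, -2.341)
t=1.000: state=(-0.185, -3.325)
t=1.500: state=(-1.089, -0.060)
t=2.000: state=(-0.414, 2.309)
t=2.500: state=(0.578, 1.099)
t=3.000: state=(0.515, -1.172)
t=3.500: state=(-0.207, -1.245)
t=4.000: state=(-0.432, 0.380)
t=4.500: state=(-0.006, 1.010)
t=5.000: state=(0.300, 0.074)
t=5.500: state=(0.104, -0.682)
t=6.000: state=(-0.175, -0.277)
t=6.500: state=(-0.130, 0.386)
t=7.000: state=(0.080, 0.320)
t=7.500: state=(0.117, -0.167)
t=8.000: state=(-0.019, -0.278)
t=8.500: state=(-0.088, 0.028)
t=8.680: state=(-0.073, 0.131)
largest grid value and its neighbours: omega(2.070)=2.36765, omega(2.080)=2.36896, omega(2.090)=2.36850
parabola through these three points peaks at t≈2.082 with omega≈2.36901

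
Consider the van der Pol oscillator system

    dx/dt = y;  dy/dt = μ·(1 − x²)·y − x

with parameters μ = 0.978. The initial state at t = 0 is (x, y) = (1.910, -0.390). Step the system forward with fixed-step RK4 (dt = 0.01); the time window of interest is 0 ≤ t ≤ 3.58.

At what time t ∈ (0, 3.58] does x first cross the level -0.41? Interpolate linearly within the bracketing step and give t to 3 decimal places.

t = 2.000

t=0.000: state=(1.910, -0.390)
step 1 (dt=0.01): k1=(-0.390, -0.900), k2=(-0.394, -0.889), k3=(-0.394, -0.889), k4=(-0.399, -0.879); state += dt/6·(k1+2k2+2k3+k4)
t=0.010: state=(1.906, -0.399)
t=0.020: state=(1.902, -0.408)
t=0.030: state=(1.898, -0.416)
continuing one RK4 step at a time; state shown every 20 steps (Δt=0.2):
t=0.200: state=(1.816, -0.537)
t=0.400: state=(1.698, -0.646)
t=0.600: state=(1.558, -0.747)
t=0.800: state=(1.398, -0.857)
t=1.000: state=(1.214, -0.991)
t=1.200: state=(0.999, -1.165)
t=1.400: state=(0.744, -1.399)
t=1.600: state=(0.434, -1.713)
t=1.800: state=(0.053, -2.109)
t=2.000: state=(-0.410, -2.505)
next step: t=2.010: state=(-0.435, -2.521) — x has crossed -0.41
linear interpolation between t=2.000 (-0.40961) and t=2.010 (-0.43474) → t≈2.000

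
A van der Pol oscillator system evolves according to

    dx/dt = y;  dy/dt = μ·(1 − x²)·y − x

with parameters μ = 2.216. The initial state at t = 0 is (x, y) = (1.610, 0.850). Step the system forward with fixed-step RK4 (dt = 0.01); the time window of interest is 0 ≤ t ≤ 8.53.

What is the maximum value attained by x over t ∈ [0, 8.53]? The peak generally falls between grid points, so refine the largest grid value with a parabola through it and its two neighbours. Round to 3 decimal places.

max x = 2.021

t=0.000: state=(1.610, 0.850)
step 1 (dt=0.01): k1=(0.850, -4.609), k2=(0.827, -4.557), k3=(0.827, -4.557), k4=(0.804, -4.504); state += dt/6·(k1+2k2+2k3+k4)
t=0.010: state=(1.618, 0.804)
t=0.020: state=(1.626, 0.760)
t=0.030: state=(1.633, 0.717)
continuing one RK4 step at a time; state shown every 50 steps (Δt=0.5):
t=0.500: state=(1.677, -0.247)
t=1.000: state=(1.498, -0.440)
t=1.500: state=(1.237, -0.621)
t=2.000: state=(0.835, -1.071)
t=2.500: state=(-0.034, -2.801)
t=3.000: state=(-1.765, -2.119)
t=3.500: state=(-2.001, 0.202)
t=4.000: state=(-1.861, 0.321)
t=4.500: state=(-1.686, 0.379)
t=5.000: state=(-1.476, 0.471)
t=5.500: state=(-1.201, 0.657)
t=6.000: state=(-0.768, 1.174)
t=6.500: state=(0.214, 3.189)
t=7.000: state=(1.873, 1.457)
t=7.500: state=(1.988, -0.235)
t=8.000: state=(1.841, -0.328)
t=8.500: state=(1.664, -0.387)
t=8.530: state=(1.652, -0.392)
largest grid value and its neighbours: x(7.260)=2.02102, x(7.270)=2.02118, x(7.280)=2.02114
parabola through these three points peaks at t≈7.273 with x≈2.02119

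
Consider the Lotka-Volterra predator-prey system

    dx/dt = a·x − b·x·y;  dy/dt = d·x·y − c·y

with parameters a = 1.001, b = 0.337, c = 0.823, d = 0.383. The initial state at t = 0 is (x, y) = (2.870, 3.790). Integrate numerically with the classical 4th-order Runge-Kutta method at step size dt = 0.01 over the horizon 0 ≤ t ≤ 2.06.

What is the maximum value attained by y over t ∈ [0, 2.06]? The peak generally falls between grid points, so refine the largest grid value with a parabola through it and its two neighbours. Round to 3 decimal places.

max y = 4.227

t=0.000: state=(2.870, 3.790)
step 1 (dt=0.01): k1=(-0.793, 1.047), k2=(-0.797, 1.043), k3=(-0.797, 1.042), k4=(-0.801, 1.038); state += dt/6·(k1+2k2+2k3+k4)
t=0.010: state=(2.862, 3.800)
t=0.020: state=(2.854, 3.811)
t=0.030: state=(2.846, 3.821)
continuing one RK4 step at a time; state shown every 10 steps (Δt=0.1):
t=0.100: state=(2.787, 3.890)
t=0.200: state=(2.698, 3.980)
t=0.300: state=(2.604, 4.057)
t=0.400: state=(2.508, 4.121)
t=0.500: state=(2.410, 4.170)
t=0.600: state=(2.313, 4.204)
t=0.700: state=(2.218, 4.223)
t=0.800: state=(2.126, 4.227)
t=0.900: state=(2.039, 4.216)
t=1.000: state=(1.955, 4.191)
t=1.100: state=(1.878, 4.154)
t=1.200: state=(1.806, 4.105)
t=1.300: state=(1.740, 4.047)
t=1.400: state=(1.680, 3.979)
t=1.500: state=(1.625, 3.904)
t=1.600: state=(1.577, 3.823)
t=1.700: state=(1.535, 3.737)
t=1.800: state=(1.498, 3.648)
t=1.900: state=(1.466, 3.556)
t=2.000: state=(1.440, 3.462)
t=2.060: state=(1.426, 3.406)
largest grid value and its neighbours: y(0.770)=4.22706, y(0.780)=4.22706, y(0.790)=4.22692
parabola through these three points peaks at t≈0.775 with y≈4.22708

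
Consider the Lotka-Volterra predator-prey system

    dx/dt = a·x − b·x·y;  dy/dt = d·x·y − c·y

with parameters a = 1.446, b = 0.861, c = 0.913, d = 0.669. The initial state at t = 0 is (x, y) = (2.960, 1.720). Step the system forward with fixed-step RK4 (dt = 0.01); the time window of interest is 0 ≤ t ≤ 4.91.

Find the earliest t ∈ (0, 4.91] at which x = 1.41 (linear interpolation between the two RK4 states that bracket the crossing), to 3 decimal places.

t = 0.945

t=0.000: state=(2.960, 1.720)
step 1 (dt=0.01): k1=(-0.103, 1.836), k2=(-0.127, 1.845), k3=(-0.127, 1.845), k4=(-0.150, 1.854); state += dt/6·(k1+2k2+2k3+k4)
t=0.010: state=(2.959, 1.738)
t=0.020: state=(2.957, 1.757)
t=0.030: state=(2.955, 1.776)
continuing one RK4 step at a time; state shown every 20 steps (Δt=0.2):
t=0.200: state=(2.843, 2.117)
t=0.400: state=(2.543, 2.533)
t=0.600: state=(2.126, 2.887)
t=0.800: state=(1.691, 3.104)
t=0.940: state=(1.419, 3.158)
next step: t=0.950: state=(1.401, 3.159) — x has crossed 1.41
linear interpolation between t=0.940 (1.41860) and t=0.950 (1.40065) → t≈0.945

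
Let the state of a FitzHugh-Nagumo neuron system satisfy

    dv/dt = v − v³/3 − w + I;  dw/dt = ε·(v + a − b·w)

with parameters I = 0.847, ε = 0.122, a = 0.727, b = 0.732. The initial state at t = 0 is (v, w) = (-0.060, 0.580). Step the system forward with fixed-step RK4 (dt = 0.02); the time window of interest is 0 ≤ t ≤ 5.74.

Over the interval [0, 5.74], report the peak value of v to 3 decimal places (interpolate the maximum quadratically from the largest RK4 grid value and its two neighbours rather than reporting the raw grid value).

t=0.000: state=(-0.060, 0.580)
step 1 (dt=0.02): k1=(0.207, 0.030), k2=(0.209, 0.030), k3=(0.209, 0.030), k4=(0.211, 0.030); state += dt/6·(k1+2k2+2k3+k4)
t=0.020: state=(-0.056, 0.581)
t=0.040: state=(-0.052, 0.581)
t=0.060: state=(-0.047, 0.582)
continuing one RK4 step at a time; state shown every 10 steps (Δt=0.2):
t=0.200: state=(-0.015, 0.586)
t=0.400: state=(0.039, 0.594)
t=0.600: state=(0.103, 0.603)
t=0.800: state=(0.178, 0.613)
t=1.000: state=(0.267, 0.625)
t=1.200: state=(0.372, 0.639)
t=1.400: state=(0.492, 0.656)
t=1.600: state=(0.629, 0.675)
t=1.800: state=(0.778, 0.698)
t=2.000: state=(0.934, 0.724)
t=2.200: state=(1.089, 0.753)
t=2.400: state=(1.232, 0.786)
t=2.600: state=(1.354, 0.821)
t=2.800: state=(1.452, 0.858)
t=3.000: state=(1.523, 0.896)
t=3.200: state=(1.572, 0.935)
t=3.400: state=(1.601, 0.975)
t=3.600: state=(1.615, 1.014)
t=3.800: state=(1.619, 1.053)
t=4.000: state=(1.616, 1.091)
t=4.200: state=(1.606, 1.128)
t=4.400: state=(1.593, 1.164)
t=4.600: state=(1.578, 1.200)
t=4.800: state=(1.560, 1.234)
t=5.000: state=(1.541, 1.267)
t=5.200: state=(1.521, 1.299)
t=5.400: state=(1.499, 1.330)
t=5.600: state=(1.478, 1.360)
t=5.740: state=(1.462, 1.381)
largest grid value and its neighbours: v(3.780)=1.61927, v(3.800)=1.61928, v(3.820)=1.61921
parabola through these three points peaks at t≈3.792 with v≈1.61928

max v = 1.619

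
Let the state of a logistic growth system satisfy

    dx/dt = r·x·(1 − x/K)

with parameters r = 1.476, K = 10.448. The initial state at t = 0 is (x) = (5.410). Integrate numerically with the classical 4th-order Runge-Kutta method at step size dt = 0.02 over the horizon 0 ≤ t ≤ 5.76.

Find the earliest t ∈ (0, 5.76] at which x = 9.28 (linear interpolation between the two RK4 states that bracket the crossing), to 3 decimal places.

t = 1.356

t=0.000: state=(5.410)
step 1 (dt=0.02): k1=(3.850), k2=(3.848), k3=(3.848), k4=(3.846); state += dt/6·(k1+2k2+2k3+k4)
t=0.020: state=(5.487)
t=0.040: state=(5.564)
t=0.060: state=(5.641)
continuing one RK4 step at a time; state shown every 10 steps (Δt=0.2):
t=0.200: state=(6.171)
t=0.400: state=(6.892)
t=0.600: state=(7.549)
t=0.800: state=(8.125)
t=1.000: state=(8.615)
t=1.200: state=(9.019)
t=1.340: state=(9.255)
next step: t=1.360: state=(9.286) — x has crossed 9.28
linear interpolation between t=1.340 (9.25541) and t=1.360 (9.28624) → t≈1.356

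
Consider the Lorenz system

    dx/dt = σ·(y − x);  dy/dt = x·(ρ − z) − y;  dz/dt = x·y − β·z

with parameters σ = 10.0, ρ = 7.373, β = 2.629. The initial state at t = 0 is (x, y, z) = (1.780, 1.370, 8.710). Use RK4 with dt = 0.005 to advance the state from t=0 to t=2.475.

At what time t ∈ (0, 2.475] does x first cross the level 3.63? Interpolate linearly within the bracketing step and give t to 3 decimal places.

t = 0.774

t=0.000: state=(1.780, 1.370, 8.710)
step 1 (dt=0.005): k1=(-4.100, -3.750, -20.460), k2=(-4.091, -3.636, -20.356), k3=(-4.089, -3.637, -20.356), k4=(-4.077, -3.525, -20.252); state += dt/6·(k1+2k2+2k3+k4)
t=0.005: state=(1.760, 1.352, 8.608)
t=0.010: state=(1.739, 1.335, 8.507)
t=0.015: state=(1.719, 1.319, 8.408)
continuing one RK4 step at a time; state shown every 20 steps (Δt=0.1):
t=0.100: state=(1.434, 1.179, 6.870)
t=0.200: state=(1.282, 1.227, 5.422)
t=0.300: state=(1.311, 1.420, 4.317)
t=0.400: state=(1.494, 1.748, 3.513)
t=0.500: state=(1.824, 2.234, 2.991)
t=0.600: state=(2.322, 2.910, 2.770)
t=0.700: state=(3.006, 3.784, 2.918)
t=0.770: state=(3.592, 4.481, 3.304)
next step: t=0.775: state=(3.636, 4.532, 3.342) — x has crossed 3.63
linear interpolation between t=0.770 (3.59182) and t=0.775 (3.63644) → t≈0.774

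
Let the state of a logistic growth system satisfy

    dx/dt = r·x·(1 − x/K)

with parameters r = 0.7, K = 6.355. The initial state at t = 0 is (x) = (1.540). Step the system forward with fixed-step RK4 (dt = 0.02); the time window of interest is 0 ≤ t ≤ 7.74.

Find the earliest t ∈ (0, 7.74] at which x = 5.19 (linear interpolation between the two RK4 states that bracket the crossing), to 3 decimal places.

t = 3.763

t=0.000: state=(1.540)
step 1 (dt=0.02): k1=(0.817), k2=(0.820), k3=(0.820), k4=(0.823); state += dt/6·(k1+2k2+2k3+k4)
t=0.020: state=(1.556)
t=0.040: state=(1.573)
t=0.060: state=(1.590)
continuing one RK4 step at a time; state shown every 25 steps (Δt=0.5):
t=0.500: state=(1.984)
t=1.000: state=(2.490)
t=1.500: state=(3.035)
t=2.000: state=(3.588)
t=2.500: state=(4.118)
t=3.000: state=(4.595)
t=3.500: state=(5.005)
t=3.760: state=(5.188)
next step: t=3.780: state=(5.201) — x has crossed 5.19
linear interpolation between t=3.760 (5.18813) and t=3.780 (5.20141) → t≈3.763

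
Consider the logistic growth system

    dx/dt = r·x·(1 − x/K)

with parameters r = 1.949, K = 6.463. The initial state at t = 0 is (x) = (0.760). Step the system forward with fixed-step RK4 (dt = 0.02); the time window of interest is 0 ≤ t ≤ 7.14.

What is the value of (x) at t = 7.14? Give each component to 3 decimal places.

t=0.000: state=(0.760)
step 1 (dt=0.02): k1=(1.307), k2=(1.326), k3=(1.327), k4=(1.346); state += dt/6·(k1+2k2+2k3+k4)
t=0.020: state=(0.787)
t=0.040: state=(0.814)
t=0.060: state=(0.842)
continuing one RK4 step at a time; state shown every 25 steps (Δt=0.5):
t=0.500: state=(1.687)
t=1.000: state=(3.124)
t=1.500: state=(4.606)
t=2.000: state=(5.609)
t=2.500: state=(6.112)
t=3.000: state=(6.326)
t=3.500: state=(6.411)
t=4.000: state=(6.443)
t=4.500: state=(6.455)
t=5.000: state=(6.460)
t=5.500: state=(6.462)
t=6.000: state=(6.463)
t=6.500: state=(6.463)
t=7.000: state=(6.463)
t=7.140: state=(6.463)

(x) = (6.463)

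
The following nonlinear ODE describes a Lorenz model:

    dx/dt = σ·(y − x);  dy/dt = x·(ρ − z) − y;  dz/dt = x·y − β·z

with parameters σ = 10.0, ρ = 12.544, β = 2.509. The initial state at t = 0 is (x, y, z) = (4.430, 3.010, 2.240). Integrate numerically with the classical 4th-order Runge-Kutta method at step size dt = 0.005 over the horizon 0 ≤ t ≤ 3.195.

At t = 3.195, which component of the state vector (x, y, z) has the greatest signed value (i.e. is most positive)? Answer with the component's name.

t=0.000: state=(4.430, 3.010, 2.240)
step 1 (dt=0.005): k1=(-14.200, 42.637, 7.714), k2=(-12.779, 42.080, 8.027), k3=(-12.829, 42.114, 8.030), k4=(-11.453, 41.590, 8.340); state += dt/6·(k1+2k2+2k3+k4)
t=0.005: state=(4.366, 3.221, 2.280)
t=0.010: state=(4.315, 3.426, 2.323)
t=0.015: state=(4.277, 3.627, 2.370)
continuing one RK4 step at a time; state shown every 40 steps (Δt=0.2):
t=0.200: state=(7.424, 10.200, 7.681)
t=0.400: state=(8.535, 5.824, 17.928)
t=0.600: state=(2.767, 1.030, 13.110)
t=0.800: state=(1.417, 1.441, 8.248)
t=1.000: state=(2.230, 3.027, 5.603)
t=1.200: state=(4.902, 6.820, 6.198)
t=1.400: state=(8.416, 8.998, 13.495)
t=1.600: state=(5.635, 3.347, 15.286)
t=1.800: state=(2.779, 2.277, 10.728)
t=2.000: state=(3.004, 3.627, 7.731)
t=2.200: state=(5.137, 6.584, 8.002)
t=2.400: state=(7.516, 7.847, 12.953)
t=2.600: state=(5.728, 4.193, 14.314)
t=2.800: state=(3.631, 3.223, 11.034)
t=3.000: state=(3.900, 4.499, 8.837)
t=3.195: state=(5.643, 6.685, 9.645)
compare at T: x=5.643, y=6.685, z=9.645

largest component: z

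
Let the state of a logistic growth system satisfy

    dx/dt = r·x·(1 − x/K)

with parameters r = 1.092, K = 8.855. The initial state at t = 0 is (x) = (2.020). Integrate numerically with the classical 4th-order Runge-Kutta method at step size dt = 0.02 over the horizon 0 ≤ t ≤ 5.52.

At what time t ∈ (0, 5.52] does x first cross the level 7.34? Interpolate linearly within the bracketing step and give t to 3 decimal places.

t = 2.561

t=0.000: state=(2.020)
step 1 (dt=0.02): k1=(1.703), k2=(1.713), k3=(1.713), k4=(1.723); state += dt/6·(k1+2k2+2k3+k4)
t=0.020: state=(2.054)
t=0.040: state=(2.089)
t=0.060: state=(2.124)
continuing one RK4 step at a time; state shown every 10 steps (Δt=0.2):
t=0.200: state=(2.381)
t=0.400: state=(2.779)
t=0.600: state=(3.212)
t=0.800: state=(3.670)
t=1.000: state=(4.147)
t=1.200: state=(4.630)
t=1.400: state=(5.108)
t=1.600: state=(5.570)
t=1.800: state=(6.008)
t=2.000: state=(6.412)
t=2.200: state=(6.779)
t=2.400: state=(7.106)
t=2.560: state=(7.338)
next step: t=2.580: state=(7.366) — x has crossed 7.34
linear interpolation between t=2.560 (7.33829) and t=2.580 (7.36554) → t≈2.561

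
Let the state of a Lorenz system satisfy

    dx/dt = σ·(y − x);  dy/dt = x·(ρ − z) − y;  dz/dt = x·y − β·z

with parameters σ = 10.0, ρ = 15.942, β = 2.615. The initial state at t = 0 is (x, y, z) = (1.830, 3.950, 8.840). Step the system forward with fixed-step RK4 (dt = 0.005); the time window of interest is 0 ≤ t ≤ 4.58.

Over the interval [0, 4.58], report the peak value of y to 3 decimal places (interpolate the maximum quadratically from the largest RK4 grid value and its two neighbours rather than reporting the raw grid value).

max y = 11.036

t=0.000: state=(1.830, 3.950, 8.840)
step 1 (dt=0.005): k1=(21.200, 9.047, -15.888), k2=(20.896, 9.475, -15.532), k3=(20.914, 9.467, -15.536), k4=(20.628, 9.892, -15.180); state += dt/6·(k1+2k2+2k3+k4)
t=0.005: state=(1.935, 3.997, 8.762)
t=0.010: state=(2.036, 4.049, 8.688)
t=0.015: state=(2.136, 4.105, 8.618)
continuing one RK4 step at a time; state shown every 40 steps (Δt=0.2):
t=0.200: state=(5.944, 8.514, 9.202)
t=0.400: state=(9.738, 9.300, 19.150)
t=0.600: state=(4.890, 2.466, 17.474)
t=0.800: state=(2.807, 2.889, 11.598)
t=1.000: state=(4.506, 6.111, 9.332)
t=1.200: state=(8.519, 10.138, 14.758)
t=1.400: state=(7.219, 4.792, 19.152)
t=1.600: state=(3.697, 3.028, 13.983)
t=1.800: state=(4.168, 5.180, 10.590)
t=2.000: state=(7.275, 9.010, 12.958)
t=2.200: state=(8.048, 6.672, 18.597)
t=2.400: state=(4.704, 3.580, 15.476)
t=2.600: state=(4.287, 4.878, 11.820)
t=2.800: state=(6.574, 8.036, 12.601)
t=3.000: state=(8.018, 7.467, 17.489)
t=3.200: state=(5.482, 4.266, 16.193)
t=3.400: state=(4.572, 4.861, 12.794)
t=3.600: state=(6.219, 7.390, 12.759)
t=3.800: state=(7.732, 7.621, 16.579)
t=4.000: state=(5.977, 4.880, 16.407)
t=4.200: state=(4.889, 4.973, 13.508)
t=4.400: state=(6.051, 6.973, 13.064)
t=4.580: state=(7.387, 7.649, 15.658)
largest grid value and its neighbours: y(0.315)=11.03141, y(0.320)=11.03605, y(0.325)=11.02757
parabola through these three points peaks at t≈0.319 with y≈11.03619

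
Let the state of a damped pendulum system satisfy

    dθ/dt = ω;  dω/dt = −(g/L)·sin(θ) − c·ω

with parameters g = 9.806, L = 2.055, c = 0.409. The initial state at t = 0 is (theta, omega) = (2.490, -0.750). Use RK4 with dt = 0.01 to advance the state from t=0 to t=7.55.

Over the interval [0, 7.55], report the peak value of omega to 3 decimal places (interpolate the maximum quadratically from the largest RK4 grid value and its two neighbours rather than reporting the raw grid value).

t=0.000: state=(2.490, -0.750)
step 1 (dt=0.01): k1=(-0.750, -2.587), k2=(-0.763, -2.596), k3=(-0.763, -2.596), k4=(-0.776, -2.605); state += dt/6·(k1+2k2+2k3+k4)
t=0.010: state=(2.482, -0.776)
t=0.020: state=(2.474, -0.802)
t=0.030: state=(2.466, -0.828)
continuing one RK4 step at a time; state shown every 25 steps (Δt=0.25):
t=0.250: state=(2.216, -1.469)
t=0.500: state=(1.741, -2.351)
t=0.750: state=(1.041, -3.218)
t=1.000: state=(0.179, -3.533)
t=1.250: state=(-0.645, -2.913)
t=1.500: state=(-1.229, -1.710)
t=1.750: state=(-1.495, -0.431)
t=2.000: state=(-1.454, 0.742)
t=2.250: state=(-1.137, 1.762)
t=2.500: state=(-0.600, 2.453)
t=2.750: state=(0.037, 2.519)
t=3.000: state=(0.602, 1.904)
t=3.250: state=(0.957, 0.907)
t=3.500: state=(1.051, -0.151)
t=3.750: state=(0.892, -1.083)
t=4.000: state=(0.533, -1.724)
t=4.250: state=(0.070, -1.890)
t=4.500: state=(-0.367, -1.528)
t=4.750: state=(-0.663, -0.805)
t=5.000: state=(-0.760, 0.029)
t=5.250: state=(-0.656, 0.776)
t=5.500: state=(-0.393, 1.275)
t=5.750: state=(-0.050, 1.399)
t=6.000: state=(0.273, 1.128)
t=6.250: state=(0.491, 0.583)
t=6.500: state=(0.557, -0.055)
t=6.750: state=(0.470, -0.617)
t=7.000: state=(0.266, -0.970)
t=7.250: state=(0.010, -1.030)
t=7.500: state=(-0.225, -0.801)
t=7.550: state=(-0.263, -0.727)
largest grid value and its neighbours: omega(2.640)=2.58076, omega(2.650)=2.58117, omega(2.660)=2.58038
parabola through these three points peaks at t≈2.648 with omega≈2.58119

max omega = 2.581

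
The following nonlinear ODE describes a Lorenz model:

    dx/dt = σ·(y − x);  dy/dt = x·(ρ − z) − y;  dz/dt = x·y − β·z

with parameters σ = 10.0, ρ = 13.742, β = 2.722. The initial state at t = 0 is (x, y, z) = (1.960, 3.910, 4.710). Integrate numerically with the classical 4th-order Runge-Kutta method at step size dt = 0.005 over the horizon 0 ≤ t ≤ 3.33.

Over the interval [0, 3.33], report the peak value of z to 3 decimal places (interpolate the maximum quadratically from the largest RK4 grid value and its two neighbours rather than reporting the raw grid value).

t=0.000: state=(1.960, 3.910, 4.710)
step 1 (dt=0.005): k1=(19.500, 13.793, -5.157), k2=(19.357, 14.224, -4.862), k3=(19.372, 14.219, -4.863), k4=(19.242, 14.646, -4.566); state += dt/6·(k1+2k2+2k3+k4)
t=0.005: state=(2.057, 3.981, 4.686)
t=0.010: state=(2.153, 4.056, 4.664)
t=0.015: state=(2.247, 4.136, 4.646)
continuing one RK4 step at a time; state shown every 40 steps (Δt=0.2):
t=0.200: state=(6.438, 9.292, 7.278)
t=0.400: state=(9.524, 8.067, 18.210)
t=0.600: state=(3.951, 1.766, 14.800)
t=0.800: state=(2.195, 2.272, 9.323)
t=1.000: state=(3.544, 4.823, 6.916)
t=1.200: state=(7.238, 9.299, 10.325)
t=1.400: state=(8.093, 6.373, 17.151)
t=1.600: state=(4.102, 2.792, 13.571)
t=1.800: state=(3.375, 3.785, 9.523)
t=2.000: state=(5.341, 6.814, 9.094)
t=2.200: state=(7.916, 8.355, 14.036)
t=2.400: state=(6.139, 4.557, 15.356)
t=2.600: state=(4.097, 3.805, 11.767)
t=2.800: state=(4.753, 5.603, 9.901)
t=3.000: state=(6.841, 7.754, 12.081)
t=3.200: state=(6.948, 6.102, 14.997)
t=3.330: state=(5.609, 4.609, 14.121)
largest grid value and its neighbours: z(0.435)=18.75440, z(0.440)=18.76775, z(0.445)=18.76625
parabola through these three points peaks at t≈0.442 with z≈18.76893

max z = 18.769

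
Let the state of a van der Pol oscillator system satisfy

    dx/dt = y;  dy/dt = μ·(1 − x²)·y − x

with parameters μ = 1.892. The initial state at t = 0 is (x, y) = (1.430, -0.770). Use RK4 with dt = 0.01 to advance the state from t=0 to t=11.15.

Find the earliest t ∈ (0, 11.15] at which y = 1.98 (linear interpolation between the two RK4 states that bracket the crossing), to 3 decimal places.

t = 4.780

t=0.000: state=(1.430, -0.770)
step 1 (dt=0.01): k1=(-0.770, 0.092), k2=(-0.770, 0.079), k3=(-0.770, 0.079), k4=(-0.769, 0.066); state += dt/6·(k1+2k2+2k3+k4)
t=0.010: state=(1.422, -0.769)
t=0.020: state=(1.415, -0.769)
t=0.030: state=(1.407, -0.768)
continuing one RK4 step at a time; state shown every 50 steps (Δt=0.5):
t=0.500: state=(1.012, -0.985)
t=1.000: state=(0.318, -2.018)
t=1.500: state=(-1.225, -3.572)
t=2.000: state=(-2.028, -0.096)
t=2.500: state=(-1.925, 0.334)
t=3.000: state=(-1.738, 0.414)
t=3.500: state=(-1.508, 0.515)
t=4.000: state=(-1.207, 0.714)
t=4.500: state=(-0.742, 1.240)
t=4.770: state=(-0.324, 1.944)
next step: t=4.780: state=(-0.304, 1.981) — y has crossed 1.98
linear interpolation between t=4.770 (1.94420) and t=4.780 (1.98081) → t≈4.780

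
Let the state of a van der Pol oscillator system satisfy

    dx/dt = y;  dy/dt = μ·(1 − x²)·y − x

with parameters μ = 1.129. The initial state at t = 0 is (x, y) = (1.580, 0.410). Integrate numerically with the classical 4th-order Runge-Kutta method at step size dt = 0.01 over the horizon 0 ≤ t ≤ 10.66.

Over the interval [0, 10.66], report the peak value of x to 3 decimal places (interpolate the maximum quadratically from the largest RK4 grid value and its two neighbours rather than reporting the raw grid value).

max x = 2.010

t=0.000: state=(1.580, 0.410)
step 1 (dt=0.01): k1=(0.410, -2.273), k2=(0.399, -2.258), k3=(0.399, -2.258), k4=(0.387, -2.244); state += dt/6·(k1+2k2+2k3+k4)
t=0.010: state=(1.584, 0.387)
t=0.020: state=(1.588, 0.365)
t=0.030: state=(1.591, 0.343)
continuing one RK4 step at a time; state shown every 50 steps (Δt=0.5):
t=0.500: state=(1.563, -0.364)
t=1.000: state=(1.279, -0.754)
t=1.500: state=(0.795, -1.230)
t=2.000: state=(-0.033, -2.186)
t=2.500: state=(-1.317, -2.446)
t=3.000: state=(-1.975, -0.278)
t=3.500: state=(-1.890, 0.438)
t=4.000: state=(-1.610, 0.665)
t=4.500: state=(-1.218, 0.929)
t=5.000: state=(-0.635, 1.478)
t=5.500: state=(0.363, 2.582)
t=6.000: state=(1.648, 1.849)
t=6.500: state=(2.009, -0.065)
t=7.000: state=(1.838, -0.514)
t=7.500: state=(1.530, -0.719)
t=8.000: state=(1.103, -1.023)
t=8.500: state=(0.447, -1.693)
t=9.000: state=(-0.684, -2.781)
t=9.500: state=(-1.831, -1.222)
t=10.000: state=(-1.990, 0.240)
t=10.500: state=(-1.774, 0.565)
t=10.660: state=(-1.678, 0.628)
largest grid value and its neighbours: x(6.460)=2.01003, x(6.470)=2.01004, x(6.480)=2.00985
parabola through these three points peaks at t≈6.466 with x≈2.01006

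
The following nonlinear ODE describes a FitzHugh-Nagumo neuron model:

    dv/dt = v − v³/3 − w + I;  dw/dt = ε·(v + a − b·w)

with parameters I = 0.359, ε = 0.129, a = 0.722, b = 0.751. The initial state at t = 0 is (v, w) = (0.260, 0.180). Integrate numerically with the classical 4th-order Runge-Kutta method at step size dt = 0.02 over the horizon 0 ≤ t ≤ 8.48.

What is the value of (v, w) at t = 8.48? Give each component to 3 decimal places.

t=0.000: state=(0.260, 0.180)
step 1 (dt=0.02): k1=(0.433, 0.109), k2=(0.436, 0.110), k3=(0.436, 0.110), k4=(0.439, 0.110); state += dt/6·(k1+2k2+2k3+k4)
t=0.020: state=(0.269, 0.182)
t=0.040: state=(0.278, 0.184)
t=0.060: state=(0.287, 0.187)
continuing one RK4 step at a time; state shown every 25 steps (Δt=0.5):
t=0.500: state=(0.515, 0.241)
t=1.000: state=(0.838, 0.317)
t=1.500: state=(1.165, 0.411)
t=2.000: state=(1.396, 0.519)
t=2.500: state=(1.500, 0.631)
t=3.000: state=(1.515, 0.742)
t=3.500: state=(1.483, 0.847)
t=4.000: state=(1.427, 0.944)
t=4.500: state=(1.358, 1.033)
t=5.000: state=(1.277, 1.113)
t=5.500: state=(1.186, 1.183)
t=6.000: state=(1.082, 1.244)
t=6.500: state=(0.959, 1.295)
t=7.000: state=(0.806, 1.335)
t=7.500: state=(0.606, 1.362)
t=8.000: state=(0.317, 1.373)
t=8.480: state=(-0.111, 1.361)

(v, w) = (-0.111, 1.361)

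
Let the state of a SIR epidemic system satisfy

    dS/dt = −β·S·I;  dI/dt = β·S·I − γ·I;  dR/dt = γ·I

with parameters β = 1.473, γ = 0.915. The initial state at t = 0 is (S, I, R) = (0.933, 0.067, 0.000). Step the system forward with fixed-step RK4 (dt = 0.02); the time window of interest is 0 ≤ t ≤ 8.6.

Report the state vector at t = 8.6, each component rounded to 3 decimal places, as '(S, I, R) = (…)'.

(S, I, R) = (0.327, 0.022, 0.651)

t=0.000: state=(0.933, 0.067, 0.000)
step 1 (dt=0.02): k1=(-0.092, 0.031, 0.061), k2=(-0.092, 0.031, 0.062), k3=(-0.092, 0.031, 0.062), k4=(-0.093, 0.031, 0.062); state += dt/6·(k1+2k2+2k3+k4)
t=0.020: state=(0.931, 0.068, 0.001)
t=0.040: state=(0.929, 0.068, 0.002)
t=0.060: state=(0.927, 0.069, 0.004)
continuing one RK4 step at a time; state shown every 25 steps (Δt=0.5):
t=0.500: state=(0.883, 0.083, 0.034)
t=1.000: state=(0.826, 0.098, 0.076)
t=1.500: state=(0.764, 0.112, 0.124)
t=2.000: state=(0.701, 0.121, 0.177)
t=2.500: state=(0.640, 0.126, 0.234)
t=3.000: state=(0.583, 0.125, 0.292)
t=3.500: state=(0.533, 0.119, 0.348)
t=4.000: state=(0.490, 0.110, 0.400)
t=4.500: state=(0.454, 0.098, 0.448)
t=5.000: state=(0.424, 0.086, 0.490)
t=5.500: state=(0.400, 0.074, 0.527)
t=6.000: state=(0.380, 0.062, 0.558)
t=6.500: state=(0.365, 0.052, 0.584)
t=7.000: state=(0.352, 0.043, 0.605)
t=7.500: state=(0.342, 0.035, 0.623)
t=8.000: state=(0.334, 0.028, 0.637)
t=8.500: state=(0.328, 0.023, 0.649)
t=8.600: state=(0.327, 0.022, 0.651)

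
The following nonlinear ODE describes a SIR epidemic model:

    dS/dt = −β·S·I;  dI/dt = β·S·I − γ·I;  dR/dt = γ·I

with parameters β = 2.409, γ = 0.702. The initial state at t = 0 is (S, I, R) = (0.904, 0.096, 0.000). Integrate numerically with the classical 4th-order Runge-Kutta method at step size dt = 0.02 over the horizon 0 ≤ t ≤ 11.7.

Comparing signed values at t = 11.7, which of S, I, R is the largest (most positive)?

largest component: R

t=0.000: state=(0.904, 0.096, 0.000)
step 1 (dt=0.02): k1=(-0.209, 0.142, 0.067), k2=(-0.212, 0.143, 0.068), k3=(-0.212, 0.143, 0.068), k4=(-0.214, 0.145, 0.069); state += dt/6·(k1+2k2+2k3+k4)
t=0.020: state=(0.900, 0.099, 0.001)
t=0.040: state=(0.895, 0.102, 0.003)
t=0.060: state=(0.891, 0.105, 0.004)
continuing one RK4 step at a time; state shown every 25 steps (Δt=0.5):
t=0.500: state=(0.766, 0.186, 0.048)
t=1.000: state=(0.573, 0.294, 0.133)
t=1.500: state=(0.382, 0.367, 0.251)
t=2.000: state=(0.243, 0.374, 0.383)
t=2.500: state=(0.158, 0.334, 0.508)
t=3.000: state=(0.110, 0.276, 0.615)
t=3.500: state=(0.081, 0.217, 0.701)
t=4.000: state=(0.065, 0.167, 0.768)
t=4.500: state=(0.054, 0.126, 0.820)
t=5.000: state=(0.048, 0.094, 0.858)
t=5.500: state=(0.043, 0.070, 0.887)
t=6.000: state=(0.040, 0.052, 0.908)
t=6.500: state=(0.038, 0.038, 0.924)
t=7.000: state=(0.036, 0.028, 0.935)
t=7.500: state=(0.035, 0.021, 0.944)
t=8.000: state=(0.035, 0.015, 0.950)
t=8.500: state=(0.034, 0.011, 0.955)
t=9.000: state=(0.034, 0.008, 0.958)
t=9.500: state=(0.033, 0.006, 0.961)
t=10.000: state=(0.033, 0.004, 0.962)
t=10.500: state=(0.033, 0.003, 0.964)
t=11.000: state=(0.033, 0.002, 0.965)
t=11.500: state=(0.033, 0.002, 0.965)
t=11.700: state=(0.033, 0.002, 0.966)
compare at T: S=0.033, I=0.002, R=0.966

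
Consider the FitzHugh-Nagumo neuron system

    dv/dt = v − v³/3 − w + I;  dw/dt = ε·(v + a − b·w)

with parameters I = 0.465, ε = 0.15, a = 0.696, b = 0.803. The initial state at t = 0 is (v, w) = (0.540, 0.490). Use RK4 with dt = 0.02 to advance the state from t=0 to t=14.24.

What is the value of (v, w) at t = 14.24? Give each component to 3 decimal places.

(v, w) = (-1.505, -0.001)

t=0.000: state=(0.540, 0.490)
step 1 (dt=0.02): k1=(0.463, 0.126), k2=(0.465, 0.127), k3=(0.465, 0.127), k4=(0.467, 0.127); state += dt/6·(k1+2k2+2k3+k4)
t=0.020: state=(0.549, 0.493)
t=0.040: state=(0.559, 0.495)
t=0.060: state=(0.568, 0.498)
continuing one RK4 step at a time; state shown every 25 steps (Δt=0.5):
t=0.500: state=(0.792, 0.560)
t=1.000: state=(1.051, 0.646)
t=1.500: state=(1.255, 0.743)
t=2.000: state=(1.367, 0.846)
t=2.500: state=(1.399, 0.948)
t=3.000: state=(1.379, 1.045)
t=3.500: state=(1.329, 1.133)
t=4.000: state=(1.260, 1.212)
t=4.500: state=(1.176, 1.280)
t=5.000: state=(1.078, 1.338)
t=5.500: state=(0.961, 1.385)
t=6.000: state=(0.819, 1.420)
t=6.500: state=(0.635, 1.441)
t=7.000: state=(0.379, 1.444)
t=7.500: state=(-0.009, 1.425)
t=8.000: state=(-0.615, 1.371)
t=8.500: state=(-1.355, 1.269)
t=9.000: state=(-1.811, 1.128)
t=9.500: state=(-1.927, 0.975)
t=10.000: state=(-1.916, 0.829)
t=10.500: state=(-1.875, 0.693)
t=11.000: state=(-1.826, 0.568)
t=11.500: state=(-1.776, 0.455)
t=12.000: state=(-1.725, 0.351)
t=12.500: state=(-1.675, 0.258)
t=13.000: state=(-1.626, 0.173)
t=13.500: state=(-1.577, 0.097)
t=14.000: state=(-1.528, 0.029)
t=14.240: state=(-1.505, -0.001)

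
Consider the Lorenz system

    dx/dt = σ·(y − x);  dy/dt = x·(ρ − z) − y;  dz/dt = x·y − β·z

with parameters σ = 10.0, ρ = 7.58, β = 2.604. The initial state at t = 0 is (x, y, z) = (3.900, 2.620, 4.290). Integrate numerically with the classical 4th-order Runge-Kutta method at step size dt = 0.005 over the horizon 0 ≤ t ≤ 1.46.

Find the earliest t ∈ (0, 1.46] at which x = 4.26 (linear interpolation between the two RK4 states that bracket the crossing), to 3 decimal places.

t=0.000: state=(3.900, 2.620, 4.290)
step 1 (dt=0.005): k1=(-12.800, 10.211, -0.953), k2=(-12.225, 10.089, -0.932), k3=(-12.242, 10.094, -0.930), k4=(-11.683, 9.977, -0.908); state += dt/6·(k1+2k2+2k3+k4)
t=0.005: state=(3.839, 2.670, 4.285)
t=0.010: state=(3.783, 2.720, 4.281)
t=0.015: state=(3.732, 2.768, 4.277)
continuing one RK4 step at a time; state shown every 10 steps (Δt=0.05):
t=0.050: state=(3.498, 3.083, 4.257)
t=0.100: state=(3.422, 3.490, 4.268)
t=0.150: state=(3.531, 3.874, 4.346)
t=0.200: state=(3.746, 4.245, 4.509)
t=0.250: state=(4.018, 4.596, 4.764)
t=0.290: state=(4.254, 4.851, 5.036)
next step: t=0.295: state=(4.284, 4.880, 5.074) — x has crossed 4.26
linear interpolation between t=0.290 (4.25387) and t=0.295 (4.28370) → t≈0.291

t = 0.291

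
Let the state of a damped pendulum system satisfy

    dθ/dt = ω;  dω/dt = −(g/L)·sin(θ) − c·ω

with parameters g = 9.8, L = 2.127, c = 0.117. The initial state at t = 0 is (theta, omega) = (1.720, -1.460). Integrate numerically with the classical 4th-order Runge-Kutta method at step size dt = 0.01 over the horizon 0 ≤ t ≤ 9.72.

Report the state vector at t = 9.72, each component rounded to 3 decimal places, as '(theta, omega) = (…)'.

(theta, omega) = (1.001, 0.169)

t=0.000: state=(1.720, -1.460)
step 1 (dt=0.01): k1=(-1.460, -4.385), k2=(-1.482, -4.388), k3=(-1.482, -4.388), k4=(-1.504, -4.390); state += dt/6·(k1+2k2+2k3+k4)
t=0.010: state=(1.705, -1.504)
t=0.020: state=(1.690, -1.548)
t=0.030: state=(1.674, -1.592)
continuing one RK4 step at a time; state shown every 50 steps (Δt=0.5):
t=0.500: state=(0.476, -3.306)
t=1.000: state=(-1.089, -2.420)
t=1.500: state=(-1.717, -0.088)
t=2.000: state=(-1.199, 2.127)
t=2.500: state=(0.209, 3.041)
t=3.000: state=(1.352, 1.259)
t=3.500: state=(1.403, -1.037)
t=4.000: state=(0.398, -2.744)
t=4.500: state=(-0.901, -1.990)
t=5.000: state=(-1.357, 0.208)
t=5.500: state=(-0.728, 2.178)
t=6.000: state=(0.503, 2.286)
t=6.500: state=(1.209, 0.387)
t=7.000: state=(0.875, -1.643)
t=7.500: state=(-0.207, -2.293)
t=8.000: state=(-1.034, -0.780)
t=8.500: state=(-0.915, 1.212)
t=9.000: state=(0.008, 2.158)
t=9.500: state=(0.870, 1.009)
t=9.720: state=(1.001, 0.169)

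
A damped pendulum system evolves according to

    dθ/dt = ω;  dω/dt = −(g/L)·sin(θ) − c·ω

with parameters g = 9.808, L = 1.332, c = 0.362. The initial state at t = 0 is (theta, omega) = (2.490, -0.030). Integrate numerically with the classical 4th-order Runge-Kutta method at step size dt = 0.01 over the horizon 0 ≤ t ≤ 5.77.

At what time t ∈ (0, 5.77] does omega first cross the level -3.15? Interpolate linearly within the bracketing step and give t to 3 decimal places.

t = 0.600

t=0.000: state=(2.490, -0.030)
step 1 (dt=0.01): k1=(-0.030, -4.455), k2=(-0.052, -4.447), k3=(-0.052, -4.448), k4=(-0.074, -4.442); state += dt/6·(k1+2k2+2k3+k4)
t=0.010: state=(2.489, -0.074)
t=0.020: state=(2.489, -0.119)
t=0.030: state=(2.487, -0.163)
continuing one RK4 step at a time; state shown every 20 steps (Δt=0.2):
t=0.200: state=(2.395, -0.926)
t=0.400: state=(2.111, -1.946)
t=0.590: state=(1.635, -3.089)
next step: t=0.600: state=(1.603, -3.152) — omega has crossed -3.15
linear interpolation between t=0.590 (-3.08932) and t=0.600 (-3.15157) → t≈0.600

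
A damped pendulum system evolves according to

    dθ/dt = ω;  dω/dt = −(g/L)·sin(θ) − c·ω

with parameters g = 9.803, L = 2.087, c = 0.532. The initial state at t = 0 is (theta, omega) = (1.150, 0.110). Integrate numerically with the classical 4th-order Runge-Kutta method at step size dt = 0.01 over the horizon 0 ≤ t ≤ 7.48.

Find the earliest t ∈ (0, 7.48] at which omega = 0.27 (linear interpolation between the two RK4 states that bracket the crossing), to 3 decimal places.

t=0.000: state=(1.150, 0.110)
step 1 (dt=0.01): k1=(0.110, -4.346), k2=(0.088, -4.335), k3=(0.088, -4.335), k4=(0.067, -4.325); state += dt/6·(k1+2k2+2k3+k4)
t=0.010: state=(1.151, 0.067)
t=0.020: state=(1.151, 0.024)
t=0.030: state=(1.151, -0.019)
continuing one RK4 step at a time; state shown every 25 steps (Δt=0.25):
t=0.250: state=(1.048, -0.892)
t=0.500: state=(0.725, -1.638)
t=0.750: state=(0.265, -1.953)
t=1.000: state=(-0.206, -1.731)
t=1.250: state=(-0.565, -1.087)
t=1.500: state=(-0.735, -0.270)
t=1.670: state=(-0.735, 0.269)
next step: t=1.680: state=(-0.732, 0.299) — omega has crossed 0.27
linear interpolation between t=1.670 (0.26929) and t=1.680 (0.29922) → t≈1.670

t = 1.670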